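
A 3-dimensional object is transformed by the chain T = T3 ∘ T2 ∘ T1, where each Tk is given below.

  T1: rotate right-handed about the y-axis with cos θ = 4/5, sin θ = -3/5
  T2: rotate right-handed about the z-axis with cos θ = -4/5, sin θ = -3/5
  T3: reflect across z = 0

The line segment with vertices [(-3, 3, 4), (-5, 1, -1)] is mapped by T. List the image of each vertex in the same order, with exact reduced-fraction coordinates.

T1 rotate right-handed about the y-axis with cos θ = 4/5, sin θ = -3/5: (-3, 3, 4) → (-24/5, 3, 7/5); (-5, 1, -1) → (-17/5, 1, -19/5)
T2 rotate right-handed about the z-axis with cos θ = -4/5, sin θ = -3/5: (-24/5, 3, 7/5) → (141/25, 12/25, 7/5); (-17/5, 1, -19/5) → (83/25, 31/25, -19/5)
T3 reflect across z = 0: (141/25, 12/25, 7/5) → (141/25, 12/25, -7/5); (83/25, 31/25, -19/5) → (83/25, 31/25, 19/5)

image vertices: (141/25, 12/25, -7/5), (83/25, 31/25, 19/5)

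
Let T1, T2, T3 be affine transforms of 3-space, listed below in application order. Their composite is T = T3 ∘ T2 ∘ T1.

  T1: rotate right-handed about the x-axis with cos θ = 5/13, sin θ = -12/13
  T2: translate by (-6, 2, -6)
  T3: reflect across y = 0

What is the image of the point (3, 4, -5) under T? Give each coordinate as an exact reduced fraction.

T1 rotate right-handed about the x-axis with cos θ = 5/13, sin θ = -12/13: (3, 4, -5) → (3, -40/13, -73/13)
T2 translate by (-6, 2, -6): (3, -40/13, -73/13) → (-3, -14/13, -151/13)
T3 reflect across y = 0: (-3, -14/13, -151/13) → (-3, 14/13, -151/13)

T(p) = (-3, 14/13, -151/13)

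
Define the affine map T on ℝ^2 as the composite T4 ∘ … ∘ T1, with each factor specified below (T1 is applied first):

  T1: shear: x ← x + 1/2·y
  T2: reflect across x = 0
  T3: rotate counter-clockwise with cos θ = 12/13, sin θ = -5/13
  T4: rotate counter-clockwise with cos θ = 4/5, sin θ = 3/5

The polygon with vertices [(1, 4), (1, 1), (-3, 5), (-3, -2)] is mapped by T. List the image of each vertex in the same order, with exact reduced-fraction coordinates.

T1 shear: x ← x + 1/2·y: (1, 4) → (3, 4); (1, 1) → (3/2, 1); (-3, 5) → (-1/2, 5); (-3, -2) → (-4, -2)
T2 reflect across x = 0: (3, 4) → (-3, 4); (3/2, 1) → (-3/2, 1); (-1/2, 5) → (1/2, 5); (-4, -2) → (4, -2)
T3 rotate counter-clockwise with cos θ = 12/13, sin θ = -5/13: (-3, 4) → (-16/13, 63/13); (-3/2, 1) → (-1, 3/2); (1/2, 5) → (31/13, 115/26); (4, -2) → (38/13, -44/13)
T4 rotate counter-clockwise with cos θ = 4/5, sin θ = 3/5: (-16/13, 63/13) → (-253/65, 204/65); (-1, 3/2) → (-17/10, 3/5); (31/13, 115/26) → (-97/130, 323/65); (38/13, -44/13) → (284/65, -62/65)

image vertices: (-253/65, 204/65), (-17/10, 3/5), (-97/130, 323/65), (284/65, -62/65)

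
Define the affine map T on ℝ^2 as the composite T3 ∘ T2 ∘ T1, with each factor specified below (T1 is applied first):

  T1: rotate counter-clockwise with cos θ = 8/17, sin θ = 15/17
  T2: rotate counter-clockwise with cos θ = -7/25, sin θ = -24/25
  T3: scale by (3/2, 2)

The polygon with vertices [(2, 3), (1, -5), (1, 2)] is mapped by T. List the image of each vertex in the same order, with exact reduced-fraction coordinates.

image vertices: (4497/850, 636/425), (-3543/850, -3634/425), (1347/425, 622/425)

T1 rotate counter-clockwise with cos θ = 8/17, sin θ = 15/17: (2, 3) → (-29/17, 54/17); (1, -5) → (83/17, -25/17); (1, 2) → (-22/17, 31/17)
T2 rotate counter-clockwise with cos θ = -7/25, sin θ = -24/25: (-29/17, 54/17) → (1499/425, 318/425); (83/17, -25/17) → (-1181/425, -1817/425); (-22/17, 31/17) → (898/425, 311/425)
T3 scale by (3/2, 2): (1499/425, 318/425) → (4497/850, 636/425); (-1181/425, -1817/425) → (-3543/850, -3634/425); (898/425, 311/425) → (1347/425, 622/425)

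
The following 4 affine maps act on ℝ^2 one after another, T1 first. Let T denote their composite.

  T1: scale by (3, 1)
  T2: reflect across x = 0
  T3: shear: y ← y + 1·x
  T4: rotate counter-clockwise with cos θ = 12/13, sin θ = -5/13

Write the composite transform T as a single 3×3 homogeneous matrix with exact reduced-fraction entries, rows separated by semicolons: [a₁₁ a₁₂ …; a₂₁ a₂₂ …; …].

T1 = [3 0 0; 0 1 0; 0 0 1]
T2·T1 = [-3 0 0; 0 1 0; 0 0 1]
T3·…·T1 = [-3 0 0; -3 1 0; 0 0 1]
T4·…·T1 = [-51/13 5/13 0; -21/13 12/13 0; 0 0 1]

T = [-51/13 5/13 0; -21/13 12/13 0; 0 0 1]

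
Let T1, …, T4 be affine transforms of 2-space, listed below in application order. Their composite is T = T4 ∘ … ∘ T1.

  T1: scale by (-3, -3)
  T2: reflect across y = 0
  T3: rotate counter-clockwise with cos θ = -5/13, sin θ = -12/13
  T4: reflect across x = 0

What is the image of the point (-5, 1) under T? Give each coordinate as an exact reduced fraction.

T1 scale by (-3, -3): (-5, 1) → (15, -3)
T2 reflect across y = 0: (15, -3) → (15, 3)
T3 rotate counter-clockwise with cos θ = -5/13, sin θ = -12/13: (15, 3) → (-3, -15)
T4 reflect across x = 0: (-3, -15) → (3, -15)

T(p) = (3, -15)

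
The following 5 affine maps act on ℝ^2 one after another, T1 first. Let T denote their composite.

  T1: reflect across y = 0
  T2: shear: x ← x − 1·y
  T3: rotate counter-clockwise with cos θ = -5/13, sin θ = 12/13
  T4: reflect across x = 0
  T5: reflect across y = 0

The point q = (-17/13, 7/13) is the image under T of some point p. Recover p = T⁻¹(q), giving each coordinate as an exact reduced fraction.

p = (-2, 1)

T1 = [1 0 0; 0 -1 0; 0 0 1]
T2·T1 = [1 1 0; 0 -1 0; 0 0 1]
T3·…·T1 = [-5/13 7/13 0; 12/13 17/13 0; 0 0 1]
T4·…·T1 = [5/13 -7/13 0; 12/13 17/13 0; 0 0 1]
T5·…·T1 = [5/13 -7/13 0; -12/13 -17/13 0; 0 0 1]
det M = -1; M⁻¹ = [17/13 -7/13 0; -12/13 -5/13 0; 0 0 1]
M⁻¹ · (-17/13, 7/13)ᵀ = (-2, 1)ᵀ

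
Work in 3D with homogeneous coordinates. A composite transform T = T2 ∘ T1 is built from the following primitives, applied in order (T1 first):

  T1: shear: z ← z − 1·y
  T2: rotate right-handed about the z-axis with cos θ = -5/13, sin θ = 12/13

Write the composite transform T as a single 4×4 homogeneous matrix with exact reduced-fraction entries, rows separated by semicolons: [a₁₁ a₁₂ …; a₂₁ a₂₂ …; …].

T1 = [1 0 0 0; 0 1 0 0; 0 -1 1 0; 0 0 0 1]
T2·T1 = [-5/13 -12/13 0 0; 12/13 -5/13 0 0; 0 -1 1 0; 0 0 0 1]

T = [-5/13 -12/13 0 0; 12/13 -5/13 0 0; 0 -1 1 0; 0 0 0 1]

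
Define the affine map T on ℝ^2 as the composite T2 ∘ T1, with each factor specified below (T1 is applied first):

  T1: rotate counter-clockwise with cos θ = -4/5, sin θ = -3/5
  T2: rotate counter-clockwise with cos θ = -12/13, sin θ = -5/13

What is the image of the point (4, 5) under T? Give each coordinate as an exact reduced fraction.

T(p) = (-148/65, 389/65)

T1 rotate counter-clockwise with cos θ = -4/5, sin θ = -3/5: (4, 5) → (-1/5, -32/5)
T2 rotate counter-clockwise with cos θ = -12/13, sin θ = -5/13: (-1/5, -32/5) → (-148/65, 389/65)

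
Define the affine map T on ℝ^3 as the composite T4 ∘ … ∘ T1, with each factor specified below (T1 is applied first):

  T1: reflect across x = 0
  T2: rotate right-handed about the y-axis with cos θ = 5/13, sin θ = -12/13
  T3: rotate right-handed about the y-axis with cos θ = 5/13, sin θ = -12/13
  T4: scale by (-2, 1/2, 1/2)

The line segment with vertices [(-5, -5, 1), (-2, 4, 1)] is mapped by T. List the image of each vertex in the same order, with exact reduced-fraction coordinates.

T1 reflect across x = 0: (-5, -5, 1) → (5, -5, 1); (-2, 4, 1) → (2, 4, 1)
T2 rotate right-handed about the y-axis with cos θ = 5/13, sin θ = -12/13: (5, -5, 1) → (1, -5, 5); (2, 4, 1) → (-2/13, 4, 29/13)
T3 rotate right-handed about the y-axis with cos θ = 5/13, sin θ = -12/13: (1, -5, 5) → (-55/13, -5, 37/13); (-2/13, 4, 29/13) → (-358/169, 4, 121/169)
T4 scale by (-2, 1/2, 1/2): (-55/13, -5, 37/13) → (110/13, -5/2, 37/26); (-358/169, 4, 121/169) → (716/169, 2, 121/338)

image vertices: (110/13, -5/2, 37/26), (716/169, 2, 121/338)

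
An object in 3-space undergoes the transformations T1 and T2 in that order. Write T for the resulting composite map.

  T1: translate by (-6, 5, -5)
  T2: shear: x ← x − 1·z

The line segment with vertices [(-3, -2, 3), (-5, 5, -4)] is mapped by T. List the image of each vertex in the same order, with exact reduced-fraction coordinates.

T1 translate by (-6, 5, -5): (-3, -2, 3) → (-9, 3, -2); (-5, 5, -4) → (-11, 10, -9)
T2 shear: x ← x − 1·z: (-9, 3, -2) → (-7, 3, -2); (-11, 10, -9) → (-2, 10, -9)

image vertices: (-7, 3, -2), (-2, 10, -9)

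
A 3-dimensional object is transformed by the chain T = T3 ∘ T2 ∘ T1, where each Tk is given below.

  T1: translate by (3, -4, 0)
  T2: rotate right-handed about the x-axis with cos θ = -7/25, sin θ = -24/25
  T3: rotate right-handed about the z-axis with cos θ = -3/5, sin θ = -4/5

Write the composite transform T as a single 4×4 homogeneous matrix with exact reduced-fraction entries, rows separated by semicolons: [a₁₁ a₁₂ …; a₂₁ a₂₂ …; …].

T1 = [1 0 0 3; 0 1 0 -4; 0 0 1 0; 0 0 0 1]
T2·T1 = [1 0 0 3; 0 -7/25 24/25 28/25; 0 -24/25 -7/25 96/25; 0 0 0 1]
T3·…·T1 = [-3/5 -28/125 96/125 -113/125; -4/5 21/125 -72/125 -384/125; 0 -24/25 -7/25 96/25; 0 0 0 1]

T = [-3/5 -28/125 96/125 -113/125; -4/5 21/125 -72/125 -384/125; 0 -24/25 -7/25 96/25; 0 0 0 1]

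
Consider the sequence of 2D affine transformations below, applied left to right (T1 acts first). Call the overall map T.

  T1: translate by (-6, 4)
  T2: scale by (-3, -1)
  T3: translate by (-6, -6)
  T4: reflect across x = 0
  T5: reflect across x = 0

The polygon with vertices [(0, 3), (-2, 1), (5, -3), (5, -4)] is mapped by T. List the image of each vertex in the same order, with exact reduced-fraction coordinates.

T1 translate by (-6, 4): (0, 3) → (-6, 7); (-2, 1) → (-8, 5); (5, -3) → (-1, 1); (5, -4) → (-1, 0)
T2 scale by (-3, -1): (-6, 7) → (18, -7); (-8, 5) → (24, -5); (-1, 1) → (3, -1); (-1, 0) → (3, 0)
T3 translate by (-6, -6): (18, -7) → (12, -13); (24, -5) → (18, -11); (3, -1) → (-3, -7); (3, 0) → (-3, -6)
T4 reflect across x = 0: (12, -13) → (-12, -13); (18, -11) → (-18, -11); (-3, -7) → (3, -7); (-3, -6) → (3, -6)
T5 reflect across x = 0: (-12, -13) → (12, -13); (-18, -11) → (18, -11); (3, -7) → (-3, -7); (3, -6) → (-3, -6)

image vertices: (12, -13), (18, -11), (-3, -7), (-3, -6)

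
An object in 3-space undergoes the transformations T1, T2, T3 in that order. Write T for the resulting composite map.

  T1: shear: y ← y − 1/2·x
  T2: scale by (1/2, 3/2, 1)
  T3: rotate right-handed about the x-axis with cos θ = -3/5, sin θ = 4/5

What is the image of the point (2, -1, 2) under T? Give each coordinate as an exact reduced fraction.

T1 shear: y ← y − 1/2·x: (2, -1, 2) → (2, -2, 2)
T2 scale by (1/2, 3/2, 1): (2, -2, 2) → (1, -3, 2)
T3 rotate right-handed about the x-axis with cos θ = -3/5, sin θ = 4/5: (1, -3, 2) → (1, 1/5, -18/5)

T(p) = (1, 1/5, -18/5)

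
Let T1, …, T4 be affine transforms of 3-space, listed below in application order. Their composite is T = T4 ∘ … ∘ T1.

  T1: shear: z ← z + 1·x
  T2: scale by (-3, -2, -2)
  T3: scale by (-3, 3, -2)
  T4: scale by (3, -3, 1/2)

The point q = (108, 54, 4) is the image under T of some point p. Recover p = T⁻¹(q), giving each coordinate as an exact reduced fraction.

p = (4, 3, -2)

T1 = [1 0 0 0; 0 1 0 0; 1 0 1 0; 0 0 0 1]
T2·T1 = [-3 0 0 0; 0 -2 0 0; -2 0 -2 0; 0 0 0 1]
T3·…·T1 = [9 0 0 0; 0 -6 0 0; 4 0 4 0; 0 0 0 1]
T4·…·T1 = [27 0 0 0; 0 18 0 0; 2 0 2 0; 0 0 0 1]
det M = 972; M⁻¹ = [1/27 0 0 0; 0 1/18 0 0; -1/27 0 1/2 0; 0 0 0 1]
M⁻¹ · (108, 54, 4)ᵀ = (4, 3, -2)ᵀ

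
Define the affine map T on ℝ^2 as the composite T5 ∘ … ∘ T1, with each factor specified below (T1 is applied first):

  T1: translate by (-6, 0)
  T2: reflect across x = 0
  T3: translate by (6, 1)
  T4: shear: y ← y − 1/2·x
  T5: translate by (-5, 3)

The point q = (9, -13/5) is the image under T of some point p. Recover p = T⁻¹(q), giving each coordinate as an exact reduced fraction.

T1 = [1 0 -6; 0 1 0; 0 0 1]
T2·T1 = [-1 0 6; 0 1 0; 0 0 1]
T3·…·T1 = [-1 0 12; 0 1 1; 0 0 1]
T4·…·T1 = [-1 0 12; 1/2 1 -5; 0 0 1]
T5·…·T1 = [-1 0 7; 1/2 1 -2; 0 0 1]
det M = -1; M⁻¹ = [-1 0 7; 1/2 1 -3/2; 0 0 1]
M⁻¹ · (9, -13/5)ᵀ = (-2, 2/5)ᵀ

p = (-2, 2/5)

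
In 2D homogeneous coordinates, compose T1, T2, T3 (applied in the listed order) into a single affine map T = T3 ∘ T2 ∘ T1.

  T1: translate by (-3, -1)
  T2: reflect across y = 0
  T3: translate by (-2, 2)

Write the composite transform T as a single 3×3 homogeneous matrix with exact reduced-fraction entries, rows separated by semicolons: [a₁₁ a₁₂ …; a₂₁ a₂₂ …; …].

T = [1 0 -5; 0 -1 3; 0 0 1]

T1 = [1 0 -3; 0 1 -1; 0 0 1]
T2·T1 = [1 0 -3; 0 -1 1; 0 0 1]
T3·…·T1 = [1 0 -5; 0 -1 3; 0 0 1]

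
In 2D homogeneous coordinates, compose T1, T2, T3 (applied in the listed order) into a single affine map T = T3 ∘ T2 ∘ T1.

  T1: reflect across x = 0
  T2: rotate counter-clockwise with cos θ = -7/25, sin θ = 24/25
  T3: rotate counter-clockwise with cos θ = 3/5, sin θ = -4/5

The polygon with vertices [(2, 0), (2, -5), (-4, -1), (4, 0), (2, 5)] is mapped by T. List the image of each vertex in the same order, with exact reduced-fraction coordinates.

image vertices: (-6/5, -8/5), (14/5, -23/5), (16/5, 13/5), (-12/5, -16/5), (-26/5, 7/5)

T1 reflect across x = 0: (2, 0) → (-2, 0); (2, -5) → (-2, -5); (-4, -1) → (4, -1); (4, 0) → (-4, 0); (2, 5) → (-2, 5)
T2 rotate counter-clockwise with cos θ = -7/25, sin θ = 24/25: (-2, 0) → (14/25, -48/25); (-2, -5) → (134/25, -13/25); (4, -1) → (-4/25, 103/25); (-4, 0) → (28/25, -96/25); (-2, 5) → (-106/25, -83/25)
T3 rotate counter-clockwise with cos θ = 3/5, sin θ = -4/5: (14/25, -48/25) → (-6/5, -8/5); (134/25, -13/25) → (14/5, -23/5); (-4/25, 103/25) → (16/5, 13/5); (28/25, -96/25) → (-12/5, -16/5); (-106/25, -83/25) → (-26/5, 7/5)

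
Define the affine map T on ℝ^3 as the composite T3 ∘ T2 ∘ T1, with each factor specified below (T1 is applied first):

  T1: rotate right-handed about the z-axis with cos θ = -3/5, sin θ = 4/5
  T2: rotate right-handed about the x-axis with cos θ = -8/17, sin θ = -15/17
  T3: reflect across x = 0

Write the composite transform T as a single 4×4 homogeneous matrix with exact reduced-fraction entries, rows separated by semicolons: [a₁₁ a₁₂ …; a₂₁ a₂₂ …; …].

T = [3/5 4/5 0 0; -32/85 24/85 15/17 0; -12/17 9/17 -8/17 0; 0 0 0 1]

T1 = [-3/5 -4/5 0 0; 4/5 -3/5 0 0; 0 0 1 0; 0 0 0 1]
T2·T1 = [-3/5 -4/5 0 0; -32/85 24/85 15/17 0; -12/17 9/17 -8/17 0; 0 0 0 1]
T3·…·T1 = [3/5 4/5 0 0; -32/85 24/85 15/17 0; -12/17 9/17 -8/17 0; 0 0 0 1]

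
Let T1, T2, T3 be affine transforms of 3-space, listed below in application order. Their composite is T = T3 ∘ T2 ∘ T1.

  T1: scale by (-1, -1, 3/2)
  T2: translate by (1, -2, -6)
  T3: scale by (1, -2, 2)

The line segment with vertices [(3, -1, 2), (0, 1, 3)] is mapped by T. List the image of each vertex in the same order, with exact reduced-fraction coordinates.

T1 scale by (-1, -1, 3/2): (3, -1, 2) → (-3, 1, 3); (0, 1, 3) → (0, -1, 9/2)
T2 translate by (1, -2, -6): (-3, 1, 3) → (-2, -1, -3); (0, -1, 9/2) → (1, -3, -3/2)
T3 scale by (1, -2, 2): (-2, -1, -3) → (-2, 2, -6); (1, -3, -3/2) → (1, 6, -3)

image vertices: (-2, 2, -6), (1, 6, -3)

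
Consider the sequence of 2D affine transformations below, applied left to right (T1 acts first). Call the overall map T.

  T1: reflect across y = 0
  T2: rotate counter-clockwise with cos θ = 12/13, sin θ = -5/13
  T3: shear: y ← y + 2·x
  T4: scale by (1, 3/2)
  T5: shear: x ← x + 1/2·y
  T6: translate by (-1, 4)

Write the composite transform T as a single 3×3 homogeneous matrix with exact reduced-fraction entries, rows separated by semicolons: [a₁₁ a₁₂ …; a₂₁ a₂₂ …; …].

T = [105/52 -43/26 -1; 57/26 -33/13 4; 0 0 1]

T1 = [1 0 0; 0 -1 0; 0 0 1]
T2·T1 = [12/13 -5/13 0; -5/13 -12/13 0; 0 0 1]
T3·…·T1 = [12/13 -5/13 0; 19/13 -22/13 0; 0 0 1]
T4·…·T1 = [12/13 -5/13 0; 57/26 -33/13 0; 0 0 1]
T5·…·T1 = [105/52 -43/26 0; 57/26 -33/13 0; 0 0 1]
T6·…·T1 = [105/52 -43/26 -1; 57/26 -33/13 4; 0 0 1]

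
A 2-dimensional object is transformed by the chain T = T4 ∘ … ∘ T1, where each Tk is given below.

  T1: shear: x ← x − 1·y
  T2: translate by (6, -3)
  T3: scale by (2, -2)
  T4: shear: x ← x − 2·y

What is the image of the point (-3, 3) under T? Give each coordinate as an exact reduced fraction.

T1 shear: x ← x − 1·y: (-3, 3) → (-6, 3)
T2 translate by (6, -3): (-6, 3) → (0, 0)
T3 scale by (2, -2): (0, 0) → (0, 0)
T4 shear: x ← x − 2·y: (0, 0) → (0, 0)

T(p) = (0, 0)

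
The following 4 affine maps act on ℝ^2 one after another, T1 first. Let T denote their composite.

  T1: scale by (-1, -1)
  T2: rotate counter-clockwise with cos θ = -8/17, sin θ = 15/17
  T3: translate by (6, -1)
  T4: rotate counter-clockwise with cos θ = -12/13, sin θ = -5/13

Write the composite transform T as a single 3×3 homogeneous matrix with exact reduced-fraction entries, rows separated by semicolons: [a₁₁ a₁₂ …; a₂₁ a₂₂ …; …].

T1 = [-1 0 0; 0 -1 0; 0 0 1]
T2·T1 = [8/17 15/17 0; -15/17 8/17 0; 0 0 1]
T3·…·T1 = [8/17 15/17 6; -15/17 8/17 -1; 0 0 1]
T4·…·T1 = [-171/221 -140/221 -77/13; 140/221 -171/221 -18/13; 0 0 1]

T = [-171/221 -140/221 -77/13; 140/221 -171/221 -18/13; 0 0 1]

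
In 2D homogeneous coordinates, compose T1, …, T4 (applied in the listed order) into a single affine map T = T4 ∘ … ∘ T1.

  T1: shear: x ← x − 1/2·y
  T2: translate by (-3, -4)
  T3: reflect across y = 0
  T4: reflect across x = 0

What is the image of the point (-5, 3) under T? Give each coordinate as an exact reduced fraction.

T(p) = (19/2, 1)

T1 shear: x ← x − 1/2·y: (-5, 3) → (-13/2, 3)
T2 translate by (-3, -4): (-13/2, 3) → (-19/2, -1)
T3 reflect across y = 0: (-19/2, -1) → (-19/2, 1)
T4 reflect across x = 0: (-19/2, 1) → (19/2, 1)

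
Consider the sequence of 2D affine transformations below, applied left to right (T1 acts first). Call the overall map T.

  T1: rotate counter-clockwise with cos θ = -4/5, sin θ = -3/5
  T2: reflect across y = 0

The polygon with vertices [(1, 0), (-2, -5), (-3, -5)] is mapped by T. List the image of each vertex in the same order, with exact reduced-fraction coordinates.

T1 rotate counter-clockwise with cos θ = -4/5, sin θ = -3/5: (1, 0) → (-4/5, -3/5); (-2, -5) → (-7/5, 26/5); (-3, -5) → (-3/5, 29/5)
T2 reflect across y = 0: (-4/5, -3/5) → (-4/5, 3/5); (-7/5, 26/5) → (-7/5, -26/5); (-3/5, 29/5) → (-3/5, -29/5)

image vertices: (-4/5, 3/5), (-7/5, -26/5), (-3/5, -29/5)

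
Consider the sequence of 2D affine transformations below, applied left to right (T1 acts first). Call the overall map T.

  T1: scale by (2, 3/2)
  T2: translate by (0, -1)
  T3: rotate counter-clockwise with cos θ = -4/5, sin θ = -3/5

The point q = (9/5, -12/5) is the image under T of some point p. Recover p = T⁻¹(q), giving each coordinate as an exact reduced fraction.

T1 = [2 0 0; 0 3/2 0; 0 0 1]
T2·T1 = [2 0 0; 0 3/2 -1; 0 0 1]
T3·…·T1 = [-8/5 9/10 -3/5; -6/5 -6/5 4/5; 0 0 1]
det M = 3; M⁻¹ = [-2/5 -3/10 0; 2/5 -8/15 2/3; 0 0 1]
M⁻¹ · (9/5, -12/5)ᵀ = (0, 8/3)ᵀ

p = (0, 8/3)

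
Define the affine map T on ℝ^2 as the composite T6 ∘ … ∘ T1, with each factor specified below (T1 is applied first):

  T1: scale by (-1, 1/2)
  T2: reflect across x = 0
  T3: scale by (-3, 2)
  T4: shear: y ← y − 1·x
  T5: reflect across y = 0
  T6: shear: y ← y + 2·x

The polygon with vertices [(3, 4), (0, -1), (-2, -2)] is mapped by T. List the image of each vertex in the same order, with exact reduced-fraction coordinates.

image vertices: (-9, -31), (0, 1), (6, 20)

T1 scale by (-1, 1/2): (3, 4) → (-3, 2); (0, -1) → (0, -1/2); (-2, -2) → (2, -1)
T2 reflect across x = 0: (-3, 2) → (3, 2); (0, -1/2) → (0, -1/2); (2, -1) → (-2, -1)
T3 scale by (-3, 2): (3, 2) → (-9, 4); (0, -1/2) → (0, -1); (-2, -1) → (6, -2)
T4 shear: y ← y − 1·x: (-9, 4) → (-9, 13); (0, -1) → (0, -1); (6, -2) → (6, -8)
T5 reflect across y = 0: (-9, 13) → (-9, -13); (0, -1) → (0, 1); (6, -8) → (6, 8)
T6 shear: y ← y + 2·x: (-9, -13) → (-9, -31); (0, 1) → (0, 1); (6, 8) → (6, 20)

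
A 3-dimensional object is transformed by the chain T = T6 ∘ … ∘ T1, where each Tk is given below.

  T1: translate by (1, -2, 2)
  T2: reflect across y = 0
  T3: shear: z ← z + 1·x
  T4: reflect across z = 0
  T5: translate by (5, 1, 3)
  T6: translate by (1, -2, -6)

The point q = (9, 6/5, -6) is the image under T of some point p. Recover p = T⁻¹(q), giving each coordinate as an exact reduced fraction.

T1 = [1 0 0 1; 0 1 0 -2; 0 0 1 2; 0 0 0 1]
T2·T1 = [1 0 0 1; 0 -1 0 2; 0 0 1 2; 0 0 0 1]
T3·…·T1 = [1 0 0 1; 0 -1 0 2; 1 0 1 3; 0 0 0 1]
T4·…·T1 = [1 0 0 1; 0 -1 0 2; -1 0 -1 -3; 0 0 0 1]
T5·…·T1 = [1 0 0 6; 0 -1 0 3; -1 0 -1 0; 0 0 0 1]
T6·…·T1 = [1 0 0 7; 0 -1 0 1; -1 0 -1 -6; 0 0 0 1]
det M = 1; M⁻¹ = [1 0 0 -7; 0 -1 0 1; -1 0 -1 1; 0 0 0 1]
M⁻¹ · (9, 6/5, -6)ᵀ = (2, -1/5, -2)ᵀ

p = (2, -1/5, -2)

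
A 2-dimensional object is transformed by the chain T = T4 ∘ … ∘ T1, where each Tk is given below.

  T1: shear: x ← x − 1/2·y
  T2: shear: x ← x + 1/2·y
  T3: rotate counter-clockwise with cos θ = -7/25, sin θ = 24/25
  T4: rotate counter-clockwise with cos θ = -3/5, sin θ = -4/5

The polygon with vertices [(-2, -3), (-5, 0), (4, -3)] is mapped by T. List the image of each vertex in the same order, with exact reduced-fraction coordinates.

image vertices: (-366/125, -263/125), (-117/25, 44/25), (336/125, -527/125)

T1 shear: x ← x − 1/2·y: (-2, -3) → (-1/2, -3); (-5, 0) → (-5, 0); (4, -3) → (11/2, -3)
T2 shear: x ← x + 1/2·y: (-1/2, -3) → (-2, -3); (-5, 0) → (-5, 0); (11/2, -3) → (4, -3)
T3 rotate counter-clockwise with cos θ = -7/25, sin θ = 24/25: (-2, -3) → (86/25, -27/25); (-5, 0) → (7/5, -24/5); (4, -3) → (44/25, 117/25)
T4 rotate counter-clockwise with cos θ = -3/5, sin θ = -4/5: (86/25, -27/25) → (-366/125, -263/125); (7/5, -24/5) → (-117/25, 44/25); (44/25, 117/25) → (336/125, -527/125)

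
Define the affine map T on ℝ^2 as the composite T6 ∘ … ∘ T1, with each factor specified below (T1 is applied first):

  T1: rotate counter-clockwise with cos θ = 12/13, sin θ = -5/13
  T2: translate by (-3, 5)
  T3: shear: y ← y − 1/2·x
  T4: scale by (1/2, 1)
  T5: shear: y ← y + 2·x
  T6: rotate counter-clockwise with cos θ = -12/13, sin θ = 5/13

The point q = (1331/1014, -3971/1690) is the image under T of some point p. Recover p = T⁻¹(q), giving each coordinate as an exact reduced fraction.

p = (-2/3, -8/5)

T1 = [12/13 5/13 0; -5/13 12/13 0; 0 0 1]
T2·T1 = [12/13 5/13 -3; -5/13 12/13 5; 0 0 1]
T3·…·T1 = [12/13 5/13 -3; -11/13 19/26 13/2; 0 0 1]
T4·…·T1 = [6/13 5/26 -3/2; -11/13 19/26 13/2; 0 0 1]
T5·…·T1 = [6/13 5/26 -3/2; 1/13 29/26 7/2; 0 0 1]
T6·…·T1 = [-77/169 -205/338 1/26; 18/169 -323/338 -99/26; 0 0 1]
det M = 1/2; M⁻¹ = [-323/169 205/169 61/13; -36/169 -154/169 -45/13; 0 0 1]
M⁻¹ · (1331/1014, -3971/1690)ᵀ = (-2/3, -8/5)ᵀ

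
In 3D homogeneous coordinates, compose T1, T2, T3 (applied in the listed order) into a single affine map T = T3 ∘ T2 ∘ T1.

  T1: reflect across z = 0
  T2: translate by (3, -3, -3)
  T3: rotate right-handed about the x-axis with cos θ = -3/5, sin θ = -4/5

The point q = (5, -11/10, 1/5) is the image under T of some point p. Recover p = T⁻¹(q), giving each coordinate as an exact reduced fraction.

T1 = [1 0 0 0; 0 1 0 0; 0 0 -1 0; 0 0 0 1]
T2·T1 = [1 0 0 3; 0 1 0 -3; 0 0 -1 -3; 0 0 0 1]
T3·…·T1 = [1 0 0 3; 0 -3/5 -4/5 -3/5; 0 -4/5 3/5 21/5; 0 0 0 1]
det M = -1; M⁻¹ = [1 0 0 -3; 0 -3/5 -4/5 3; 0 -4/5 3/5 -3; 0 0 0 1]
M⁻¹ · (5, -11/10, 1/5)ᵀ = (2, 7/2, -2)ᵀ

p = (2, 7/2, -2)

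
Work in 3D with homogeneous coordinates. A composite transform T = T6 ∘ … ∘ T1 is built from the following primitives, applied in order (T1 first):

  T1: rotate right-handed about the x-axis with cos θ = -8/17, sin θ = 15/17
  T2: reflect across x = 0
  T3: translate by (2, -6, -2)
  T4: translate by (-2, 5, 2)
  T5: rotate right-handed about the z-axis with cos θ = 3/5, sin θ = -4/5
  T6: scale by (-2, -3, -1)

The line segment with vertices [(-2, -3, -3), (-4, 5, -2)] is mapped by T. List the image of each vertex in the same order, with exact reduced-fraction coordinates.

T1 rotate right-handed about the x-axis with cos θ = -8/17, sin θ = 15/17: (-2, -3, -3) → (-2, 69/17, -21/17); (-4, 5, -2) → (-4, -10/17, 91/17)
T2 reflect across x = 0: (-2, 69/17, -21/17) → (2, 69/17, -21/17); (-4, -10/17, 91/17) → (4, -10/17, 91/17)
T3 translate by (2, -6, -2): (2, 69/17, -21/17) → (4, -33/17, -55/17); (4, -10/17, 91/17) → (6, -112/17, 57/17)
T4 translate by (-2, 5, 2): (4, -33/17, -55/17) → (2, 52/17, -21/17); (6, -112/17, 57/17) → (4, -27/17, 91/17)
T5 rotate right-handed about the z-axis with cos θ = 3/5, sin θ = -4/5: (2, 52/17, -21/17) → (62/17, 4/17, -21/17); (4, -27/17, 91/17) → (96/85, -353/85, 91/17)
T6 scale by (-2, -3, -1): (62/17, 4/17, -21/17) → (-124/17, -12/17, 21/17); (96/85, -353/85, 91/17) → (-192/85, 1059/85, -91/17)

image vertices: (-124/17, -12/17, 21/17), (-192/85, 1059/85, -91/17)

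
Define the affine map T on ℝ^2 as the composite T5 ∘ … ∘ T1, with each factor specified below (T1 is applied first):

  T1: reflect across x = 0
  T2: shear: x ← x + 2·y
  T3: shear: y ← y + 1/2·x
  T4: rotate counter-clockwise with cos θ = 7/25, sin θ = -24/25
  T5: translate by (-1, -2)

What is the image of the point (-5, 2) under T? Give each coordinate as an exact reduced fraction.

T(p) = (194/25, -441/50)

T1 reflect across x = 0: (-5, 2) → (5, 2)
T2 shear: x ← x + 2·y: (5, 2) → (9, 2)
T3 shear: y ← y + 1/2·x: (9, 2) → (9, 13/2)
T4 rotate counter-clockwise with cos θ = 7/25, sin θ = -24/25: (9, 13/2) → (219/25, -341/50)
T5 translate by (-1, -2): (219/25, -341/50) → (194/25, -441/50)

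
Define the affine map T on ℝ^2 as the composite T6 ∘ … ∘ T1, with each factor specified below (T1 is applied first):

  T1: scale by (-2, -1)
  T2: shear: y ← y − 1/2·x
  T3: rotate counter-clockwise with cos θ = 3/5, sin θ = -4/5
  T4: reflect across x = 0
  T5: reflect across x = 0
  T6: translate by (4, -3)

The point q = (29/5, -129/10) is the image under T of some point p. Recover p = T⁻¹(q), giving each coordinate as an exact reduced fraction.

p = (-9/2, 0)

T1 = [-2 0 0; 0 -1 0; 0 0 1]
T2·T1 = [-2 0 0; 1 -1 0; 0 0 1]
T3·…·T1 = [-2/5 -4/5 0; 11/5 -3/5 0; 0 0 1]
T4·…·T1 = [2/5 4/5 0; 11/5 -3/5 0; 0 0 1]
T5·…·T1 = [-2/5 -4/5 0; 11/5 -3/5 0; 0 0 1]
T6·…·T1 = [-2/5 -4/5 4; 11/5 -3/5 -3; 0 0 1]
det M = 2; M⁻¹ = [-3/10 2/5 12/5; -11/10 -1/5 19/5; 0 0 1]
M⁻¹ · (29/5, -129/10)ᵀ = (-9/2, 0)ᵀ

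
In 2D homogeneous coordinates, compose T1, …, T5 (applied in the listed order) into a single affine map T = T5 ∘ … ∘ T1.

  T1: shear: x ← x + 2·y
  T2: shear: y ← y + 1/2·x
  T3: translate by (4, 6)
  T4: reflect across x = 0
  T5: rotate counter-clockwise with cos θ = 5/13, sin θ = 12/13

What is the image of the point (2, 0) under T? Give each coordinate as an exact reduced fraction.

T(p) = (-114/13, -37/13)

T1 shear: x ← x + 2·y: (2, 0) → (2, 0)
T2 shear: y ← y + 1/2·x: (2, 0) → (2, 1)
T3 translate by (4, 6): (2, 1) → (6, 7)
T4 reflect across x = 0: (6, 7) → (-6, 7)
T5 rotate counter-clockwise with cos θ = 5/13, sin θ = 12/13: (-6, 7) → (-114/13, -37/13)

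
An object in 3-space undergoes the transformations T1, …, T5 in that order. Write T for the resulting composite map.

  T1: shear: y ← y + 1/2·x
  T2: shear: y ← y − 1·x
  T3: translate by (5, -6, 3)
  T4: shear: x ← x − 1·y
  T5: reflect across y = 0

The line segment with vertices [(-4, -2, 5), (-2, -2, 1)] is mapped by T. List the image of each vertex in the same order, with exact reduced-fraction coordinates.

image vertices: (7, 6, 8), (10, 7, 4)

T1 shear: y ← y + 1/2·x: (-4, -2, 5) → (-4, -4, 5); (-2, -2, 1) → (-2, -3, 1)
T2 shear: y ← y − 1·x: (-4, -4, 5) → (-4, 0, 5); (-2, -3, 1) → (-2, -1, 1)
T3 translate by (5, -6, 3): (-4, 0, 5) → (1, -6, 8); (-2, -1, 1) → (3, -7, 4)
T4 shear: x ← x − 1·y: (1, -6, 8) → (7, -6, 8); (3, -7, 4) → (10, -7, 4)
T5 reflect across y = 0: (7, -6, 8) → (7, 6, 8); (10, -7, 4) → (10, 7, 4)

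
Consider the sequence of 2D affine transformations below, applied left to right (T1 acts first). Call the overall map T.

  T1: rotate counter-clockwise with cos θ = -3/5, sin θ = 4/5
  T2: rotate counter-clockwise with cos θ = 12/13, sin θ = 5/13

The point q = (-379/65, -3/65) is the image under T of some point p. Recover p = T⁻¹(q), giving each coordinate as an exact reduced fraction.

T1 = [-3/5 -4/5 0; 4/5 -3/5 0; 0 0 1]
T2·T1 = [-56/65 -33/65 0; 33/65 -56/65 0; 0 0 1]
det M = 1; M⁻¹ = [-56/65 33/65 0; -33/65 -56/65 0; 0 0 1]
M⁻¹ · (-379/65, -3/65)ᵀ = (5, 3)ᵀ

p = (5, 3)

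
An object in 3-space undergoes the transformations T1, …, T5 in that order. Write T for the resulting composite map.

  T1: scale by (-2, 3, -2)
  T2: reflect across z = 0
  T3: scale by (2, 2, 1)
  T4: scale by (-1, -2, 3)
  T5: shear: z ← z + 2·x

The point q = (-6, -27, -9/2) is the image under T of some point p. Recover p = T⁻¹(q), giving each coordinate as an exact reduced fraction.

p = (-3/2, 9/4, 5/4)

T1 = [-2 0 0 0; 0 3 0 0; 0 0 -2 0; 0 0 0 1]
T2·T1 = [-2 0 0 0; 0 3 0 0; 0 0 2 0; 0 0 0 1]
T3·…·T1 = [-4 0 0 0; 0 6 0 0; 0 0 2 0; 0 0 0 1]
T4·…·T1 = [4 0 0 0; 0 -12 0 0; 0 0 6 0; 0 0 0 1]
T5·…·T1 = [4 0 0 0; 0 -12 0 0; 8 0 6 0; 0 0 0 1]
det M = -288; M⁻¹ = [1/4 0 0 0; 0 -1/12 0 0; -1/3 0 1/6 0; 0 0 0 1]
M⁻¹ · (-6, -27, -9/2)ᵀ = (-3/2, 9/4, 5/4)ᵀ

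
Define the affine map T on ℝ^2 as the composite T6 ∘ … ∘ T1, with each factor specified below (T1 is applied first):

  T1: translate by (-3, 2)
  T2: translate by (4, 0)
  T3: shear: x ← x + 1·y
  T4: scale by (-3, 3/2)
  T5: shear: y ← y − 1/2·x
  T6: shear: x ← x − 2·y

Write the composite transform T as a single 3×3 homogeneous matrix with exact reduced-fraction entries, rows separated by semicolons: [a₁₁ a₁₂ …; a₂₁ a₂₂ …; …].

T1 = [1 0 -3; 0 1 2; 0 0 1]
T2·T1 = [1 0 1; 0 1 2; 0 0 1]
T3·…·T1 = [1 1 3; 0 1 2; 0 0 1]
T4·…·T1 = [-3 -3 -9; 0 3/2 3; 0 0 1]
T5·…·T1 = [-3 -3 -9; 3/2 3 15/2; 0 0 1]
T6·…·T1 = [-6 -9 -24; 3/2 3 15/2; 0 0 1]

T = [-6 -9 -24; 3/2 3 15/2; 0 0 1]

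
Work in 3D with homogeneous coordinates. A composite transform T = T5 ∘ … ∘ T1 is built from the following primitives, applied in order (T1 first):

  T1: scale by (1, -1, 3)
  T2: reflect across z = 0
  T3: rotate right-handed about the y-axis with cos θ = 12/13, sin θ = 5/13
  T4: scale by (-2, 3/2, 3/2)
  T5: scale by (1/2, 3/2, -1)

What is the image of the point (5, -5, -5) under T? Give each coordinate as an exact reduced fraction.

T(p) = (-135/13, 45/4, -465/26)

T1 scale by (1, -1, 3): (5, -5, -5) → (5, 5, -15)
T2 reflect across z = 0: (5, 5, -15) → (5, 5, 15)
T3 rotate right-handed about the y-axis with cos θ = 12/13, sin θ = 5/13: (5, 5, 15) → (135/13, 5, 155/13)
T4 scale by (-2, 3/2, 3/2): (135/13, 5, 155/13) → (-270/13, 15/2, 465/26)
T5 scale by (1/2, 3/2, -1): (-270/13, 15/2, 465/26) → (-135/13, 45/4, -465/26)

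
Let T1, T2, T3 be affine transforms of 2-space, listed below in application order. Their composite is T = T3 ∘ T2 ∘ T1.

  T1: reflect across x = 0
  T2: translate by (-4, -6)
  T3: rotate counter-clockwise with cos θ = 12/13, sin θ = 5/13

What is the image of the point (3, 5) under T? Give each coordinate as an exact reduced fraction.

T(p) = (-79/13, -47/13)

T1 reflect across x = 0: (3, 5) → (-3, 5)
T2 translate by (-4, -6): (-3, 5) → (-7, -1)
T3 rotate counter-clockwise with cos θ = 12/13, sin θ = 5/13: (-7, -1) → (-79/13, -47/13)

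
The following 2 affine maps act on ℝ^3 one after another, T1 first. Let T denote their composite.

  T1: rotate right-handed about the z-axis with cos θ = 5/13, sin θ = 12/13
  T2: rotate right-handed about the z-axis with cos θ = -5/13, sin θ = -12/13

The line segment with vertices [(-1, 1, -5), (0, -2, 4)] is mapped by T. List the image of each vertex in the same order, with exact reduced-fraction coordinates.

T1 rotate right-handed about the z-axis with cos θ = 5/13, sin θ = 12/13: (-1, 1, -5) → (-17/13, -7/13, -5); (0, -2, 4) → (24/13, -10/13, 4)
T2 rotate right-handed about the z-axis with cos θ = -5/13, sin θ = -12/13: (-17/13, -7/13, -5) → (1/169, 239/169, -5); (24/13, -10/13, 4) → (-240/169, -238/169, 4)

image vertices: (1/169, 239/169, -5), (-240/169, -238/169, 4)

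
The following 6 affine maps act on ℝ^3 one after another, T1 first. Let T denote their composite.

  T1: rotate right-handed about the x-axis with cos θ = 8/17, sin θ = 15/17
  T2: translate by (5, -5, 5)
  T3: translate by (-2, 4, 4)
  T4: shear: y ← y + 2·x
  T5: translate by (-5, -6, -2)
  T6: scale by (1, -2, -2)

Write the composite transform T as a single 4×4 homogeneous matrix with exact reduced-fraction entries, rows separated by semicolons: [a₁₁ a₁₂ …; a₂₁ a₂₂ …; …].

T1 = [1 0 0 0; 0 8/17 -15/17 0; 0 15/17 8/17 0; 0 0 0 1]
T2·T1 = [1 0 0 5; 0 8/17 -15/17 -5; 0 15/17 8/17 5; 0 0 0 1]
T3·…·T1 = [1 0 0 3; 0 8/17 -15/17 -1; 0 15/17 8/17 9; 0 0 0 1]
T4·…·T1 = [1 0 0 3; 2 8/17 -15/17 5; 0 15/17 8/17 9; 0 0 0 1]
T5·…·T1 = [1 0 0 -2; 2 8/17 -15/17 -1; 0 15/17 8/17 7; 0 0 0 1]
T6·…·T1 = [1 0 0 -2; -4 -16/17 30/17 2; 0 -30/17 -16/17 -14; 0 0 0 1]

T = [1 0 0 -2; -4 -16/17 30/17 2; 0 -30/17 -16/17 -14; 0 0 0 1]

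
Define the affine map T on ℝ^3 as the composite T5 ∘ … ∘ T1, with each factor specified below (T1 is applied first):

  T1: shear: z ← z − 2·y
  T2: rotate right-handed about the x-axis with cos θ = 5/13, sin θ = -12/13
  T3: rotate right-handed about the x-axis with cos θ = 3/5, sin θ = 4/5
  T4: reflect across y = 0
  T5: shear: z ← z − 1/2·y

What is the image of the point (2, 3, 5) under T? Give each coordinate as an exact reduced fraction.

T1 shear: z ← z − 2·y: (2, 3, 5) → (2, 3, -1)
T2 rotate right-handed about the x-axis with cos θ = 5/13, sin θ = -12/13: (2, 3, -1) → (2, 3/13, -41/13)
T3 rotate right-handed about the x-axis with cos θ = 3/5, sin θ = 4/5: (2, 3/13, -41/13) → (2, 173/65, -111/65)
T4 reflect across y = 0: (2, 173/65, -111/65) → (2, -173/65, -111/65)
T5 shear: z ← z − 1/2·y: (2, -173/65, -111/65) → (2, -173/65, -49/130)

T(p) = (2, -173/65, -49/130)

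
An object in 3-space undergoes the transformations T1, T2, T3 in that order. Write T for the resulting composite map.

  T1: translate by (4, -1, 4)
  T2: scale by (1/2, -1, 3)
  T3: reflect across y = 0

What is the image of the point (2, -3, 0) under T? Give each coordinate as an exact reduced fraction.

T(p) = (3, -4, 12)

T1 translate by (4, -1, 4): (2, -3, 0) → (6, -4, 4)
T2 scale by (1/2, -1, 3): (6, -4, 4) → (3, 4, 12)
T3 reflect across y = 0: (3, 4, 12) → (3, -4, 12)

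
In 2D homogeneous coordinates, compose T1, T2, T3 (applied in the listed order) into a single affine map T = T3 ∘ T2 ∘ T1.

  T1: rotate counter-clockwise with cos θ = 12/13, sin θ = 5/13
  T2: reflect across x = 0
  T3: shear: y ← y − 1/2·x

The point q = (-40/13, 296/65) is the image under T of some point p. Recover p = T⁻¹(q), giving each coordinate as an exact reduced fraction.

p = (4, 8/5)

T1 = [12/13 -5/13 0; 5/13 12/13 0; 0 0 1]
T2·T1 = [-12/13 5/13 0; 5/13 12/13 0; 0 0 1]
T3·…·T1 = [-12/13 5/13 0; 11/13 19/26 0; 0 0 1]
det M = -1; M⁻¹ = [-19/26 5/13 0; 11/13 12/13 0; 0 0 1]
M⁻¹ · (-40/13, 296/65)ᵀ = (4, 8/5)ᵀ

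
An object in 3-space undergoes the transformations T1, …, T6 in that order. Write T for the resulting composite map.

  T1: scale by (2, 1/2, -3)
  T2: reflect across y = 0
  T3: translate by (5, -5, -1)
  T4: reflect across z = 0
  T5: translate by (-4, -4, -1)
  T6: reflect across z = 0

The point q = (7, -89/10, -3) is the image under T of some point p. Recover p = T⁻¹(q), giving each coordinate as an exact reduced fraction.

p = (3, -1/5, 1)

T1 = [2 0 0 0; 0 1/2 0 0; 0 0 -3 0; 0 0 0 1]
T2·T1 = [2 0 0 0; 0 -1/2 0 0; 0 0 -3 0; 0 0 0 1]
T3·…·T1 = [2 0 0 5; 0 -1/2 0 -5; 0 0 -3 -1; 0 0 0 1]
T4·…·T1 = [2 0 0 5; 0 -1/2 0 -5; 0 0 3 1; 0 0 0 1]
T5·…·T1 = [2 0 0 1; 0 -1/2 0 -9; 0 0 3 0; 0 0 0 1]
T6·…·T1 = [2 0 0 1; 0 -1/2 0 -9; 0 0 -3 0; 0 0 0 1]
det M = 3; M⁻¹ = [1/2 0 0 -1/2; 0 -2 0 -18; 0 0 -1/3 0; 0 0 0 1]
M⁻¹ · (7, -89/10, -3)ᵀ = (3, -1/5, 1)ᵀ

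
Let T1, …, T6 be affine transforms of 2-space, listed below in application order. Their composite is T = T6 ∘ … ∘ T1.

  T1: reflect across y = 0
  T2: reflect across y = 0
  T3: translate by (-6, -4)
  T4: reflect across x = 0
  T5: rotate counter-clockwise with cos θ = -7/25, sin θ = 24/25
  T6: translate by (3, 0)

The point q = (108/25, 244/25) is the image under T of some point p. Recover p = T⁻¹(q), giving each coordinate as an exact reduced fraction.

p = (-3, 0)

T1 = [1 0 0; 0 -1 0; 0 0 1]
T2·T1 = [1 0 0; 0 1 0; 0 0 1]
T3·…·T1 = [1 0 -6; 0 1 -4; 0 0 1]
T4·…·T1 = [-1 0 6; 0 1 -4; 0 0 1]
T5·…·T1 = [7/25 -24/25 54/25; -24/25 -7/25 172/25; 0 0 1]
T6·…·T1 = [7/25 -24/25 129/25; -24/25 -7/25 172/25; 0 0 1]
det M = -1; M⁻¹ = [7/25 -24/25 129/25; -24/25 -7/25 172/25; 0 0 1]
M⁻¹ · (108/25, 244/25)ᵀ = (-3, 0)ᵀ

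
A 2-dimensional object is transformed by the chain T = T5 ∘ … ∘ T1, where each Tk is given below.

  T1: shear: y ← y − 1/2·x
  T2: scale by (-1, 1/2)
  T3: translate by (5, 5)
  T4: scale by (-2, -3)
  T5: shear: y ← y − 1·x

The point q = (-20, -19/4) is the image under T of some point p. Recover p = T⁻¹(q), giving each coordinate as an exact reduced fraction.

T1 = [1 0 0; -1/2 1 0; 0 0 1]
T2·T1 = [-1 0 0; -1/4 1/2 0; 0 0 1]
T3·…·T1 = [-1 0 5; -1/4 1/2 5; 0 0 1]
T4·…·T1 = [2 0 -10; 3/4 -3/2 -15; 0 0 1]
T5·…·T1 = [2 0 -10; -5/4 -3/2 -5; 0 0 1]
det M = -3; M⁻¹ = [1/2 0 5; -5/12 -2/3 -15/2; 0 0 1]
M⁻¹ · (-20, -19/4)ᵀ = (-5, 4)ᵀ

p = (-5, 4)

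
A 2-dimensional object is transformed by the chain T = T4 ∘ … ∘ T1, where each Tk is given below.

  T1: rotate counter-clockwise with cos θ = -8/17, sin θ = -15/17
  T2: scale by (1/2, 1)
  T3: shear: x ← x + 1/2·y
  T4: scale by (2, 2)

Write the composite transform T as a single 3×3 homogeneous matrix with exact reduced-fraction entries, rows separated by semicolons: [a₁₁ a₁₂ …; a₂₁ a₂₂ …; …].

T1 = [-8/17 15/17 0; -15/17 -8/17 0; 0 0 1]
T2·T1 = [-4/17 15/34 0; -15/17 -8/17 0; 0 0 1]
T3·…·T1 = [-23/34 7/34 0; -15/17 -8/17 0; 0 0 1]
T4·…·T1 = [-23/17 7/17 0; -30/17 -16/17 0; 0 0 1]

T = [-23/17 7/17 0; -30/17 -16/17 0; 0 0 1]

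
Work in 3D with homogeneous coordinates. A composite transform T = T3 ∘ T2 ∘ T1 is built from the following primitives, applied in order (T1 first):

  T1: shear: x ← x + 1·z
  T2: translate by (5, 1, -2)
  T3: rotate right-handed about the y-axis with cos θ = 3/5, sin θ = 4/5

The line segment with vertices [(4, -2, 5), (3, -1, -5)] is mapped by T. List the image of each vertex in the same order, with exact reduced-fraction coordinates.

T1 shear: x ← x + 1·z: (4, -2, 5) → (9, -2, 5); (3, -1, -5) → (-2, -1, -5)
T2 translate by (5, 1, -2): (9, -2, 5) → (14, -1, 3); (-2, -1, -5) → (3, 0, -7)
T3 rotate right-handed about the y-axis with cos θ = 3/5, sin θ = 4/5: (14, -1, 3) → (54/5, -1, -47/5); (3, 0, -7) → (-19/5, 0, -33/5)

image vertices: (54/5, -1, -47/5), (-19/5, 0, -33/5)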